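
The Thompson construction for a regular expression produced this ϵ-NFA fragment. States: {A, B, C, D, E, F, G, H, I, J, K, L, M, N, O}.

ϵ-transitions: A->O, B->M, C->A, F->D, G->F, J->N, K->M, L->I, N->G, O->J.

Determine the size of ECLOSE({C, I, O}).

Start with {C, I, O}.
From C via ϵ: add A.
From O via ϵ: add J.
From J via ϵ: add N.
From N via ϵ: add G.
From G via ϵ: add F.
From F via ϵ: add D.
ϵ-closure = {A, C, D, F, G, I, J, N, O}, which has 9 states.

9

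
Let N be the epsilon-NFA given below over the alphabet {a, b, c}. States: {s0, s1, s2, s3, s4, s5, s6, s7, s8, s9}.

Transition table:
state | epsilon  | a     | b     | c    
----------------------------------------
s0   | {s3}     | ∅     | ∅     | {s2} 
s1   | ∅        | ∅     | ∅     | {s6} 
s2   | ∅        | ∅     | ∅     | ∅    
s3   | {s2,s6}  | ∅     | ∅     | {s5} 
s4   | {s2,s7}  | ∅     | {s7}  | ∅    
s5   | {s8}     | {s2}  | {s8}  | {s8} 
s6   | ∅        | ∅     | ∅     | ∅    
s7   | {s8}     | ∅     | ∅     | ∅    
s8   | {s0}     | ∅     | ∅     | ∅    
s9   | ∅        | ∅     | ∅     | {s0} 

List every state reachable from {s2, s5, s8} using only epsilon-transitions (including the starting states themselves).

Start with {s2, s5, s8}.
From s8 via epsilon: add s0.
From s0 via epsilon: add s3.
From s3 via epsilon: add s6.
No new states can be added; the closed set is {s0, s2, s3, s5, s6, s8}.

{s0, s2, s3, s5, s6, s8}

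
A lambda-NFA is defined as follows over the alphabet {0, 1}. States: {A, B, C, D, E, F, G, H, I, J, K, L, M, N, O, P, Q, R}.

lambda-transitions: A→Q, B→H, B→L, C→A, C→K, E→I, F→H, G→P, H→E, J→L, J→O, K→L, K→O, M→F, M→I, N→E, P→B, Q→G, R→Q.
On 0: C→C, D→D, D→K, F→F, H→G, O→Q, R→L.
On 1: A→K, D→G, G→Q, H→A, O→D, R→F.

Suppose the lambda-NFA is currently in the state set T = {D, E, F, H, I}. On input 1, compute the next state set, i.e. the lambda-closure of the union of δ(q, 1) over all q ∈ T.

D on 1 → {G}.
H on 1 → {A}.
No 1-transition from E, F, I.
Union after reading 1: {A, G}.
Now take the lambda-closure:
From A via lambda: add Q.
From G via lambda: add P.
From P via lambda: add B.
From B via lambda: add H, L.
From H via lambda: add E.
From E via lambda: add I.
No new states can be added; the closed set is {A, B, E, G, H, I, L, P, Q}.

{A, B, E, G, H, I, L, P, Q}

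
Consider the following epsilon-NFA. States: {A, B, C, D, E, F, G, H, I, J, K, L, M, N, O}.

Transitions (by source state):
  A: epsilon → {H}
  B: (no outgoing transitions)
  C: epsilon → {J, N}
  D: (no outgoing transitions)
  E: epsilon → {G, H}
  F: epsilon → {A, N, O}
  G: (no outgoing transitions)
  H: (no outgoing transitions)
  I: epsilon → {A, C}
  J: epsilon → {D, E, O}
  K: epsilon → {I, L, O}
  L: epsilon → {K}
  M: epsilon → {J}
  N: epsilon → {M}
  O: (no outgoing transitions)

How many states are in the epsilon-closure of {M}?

Start with {M}.
From M via epsilon: add J.
From J via epsilon: add D, E, O.
From E via epsilon: add G, H.
epsilon-closure = {D, E, G, H, J, M, O}, which has 7 states.

7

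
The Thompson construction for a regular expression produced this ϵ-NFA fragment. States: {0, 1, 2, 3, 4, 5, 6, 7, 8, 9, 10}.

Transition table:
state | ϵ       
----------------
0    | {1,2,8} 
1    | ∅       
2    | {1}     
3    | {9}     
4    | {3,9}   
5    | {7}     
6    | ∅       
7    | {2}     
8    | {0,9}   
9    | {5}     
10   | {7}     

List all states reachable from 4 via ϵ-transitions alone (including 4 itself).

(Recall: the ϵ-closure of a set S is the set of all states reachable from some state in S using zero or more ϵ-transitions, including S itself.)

{1, 2, 3, 4, 5, 7, 9}

Start with {4}.
From 4 via ϵ: add 3, 9.
From 9 via ϵ: add 5.
From 5 via ϵ: add 7.
From 7 via ϵ: add 2.
From 2 via ϵ: add 1.
No new states can be added; the closed set is {1, 2, 3, 4, 5, 7, 9}.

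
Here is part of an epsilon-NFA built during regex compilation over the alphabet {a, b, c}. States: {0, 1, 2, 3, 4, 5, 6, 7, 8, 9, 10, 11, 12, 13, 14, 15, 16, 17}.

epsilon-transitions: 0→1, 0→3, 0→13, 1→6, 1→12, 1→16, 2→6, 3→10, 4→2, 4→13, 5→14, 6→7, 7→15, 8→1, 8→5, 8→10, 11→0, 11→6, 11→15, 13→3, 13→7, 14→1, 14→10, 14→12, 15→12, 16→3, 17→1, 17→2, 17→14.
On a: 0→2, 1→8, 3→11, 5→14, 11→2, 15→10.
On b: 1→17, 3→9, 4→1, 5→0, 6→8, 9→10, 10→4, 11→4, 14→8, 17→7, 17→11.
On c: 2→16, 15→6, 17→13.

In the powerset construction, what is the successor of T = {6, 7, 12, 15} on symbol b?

{1, 3, 5, 6, 7, 8, 10, 12, 14, 15, 16}

6 on b → {8}.
No b-transition from 7, 12, 15.
Union after reading b: {8}.
Now take the epsilon-closure:
From 8 via epsilon: add 1, 5, 10.
From 1 via epsilon: add 6, 12, 16.
From 5 via epsilon: add 14.
From 6 via epsilon: add 7.
From 16 via epsilon: add 3.
From 7 via epsilon: add 15.
No new states can be added; the closed set is {1, 3, 5, 6, 7, 8, 10, 12, 14, 15, 16}.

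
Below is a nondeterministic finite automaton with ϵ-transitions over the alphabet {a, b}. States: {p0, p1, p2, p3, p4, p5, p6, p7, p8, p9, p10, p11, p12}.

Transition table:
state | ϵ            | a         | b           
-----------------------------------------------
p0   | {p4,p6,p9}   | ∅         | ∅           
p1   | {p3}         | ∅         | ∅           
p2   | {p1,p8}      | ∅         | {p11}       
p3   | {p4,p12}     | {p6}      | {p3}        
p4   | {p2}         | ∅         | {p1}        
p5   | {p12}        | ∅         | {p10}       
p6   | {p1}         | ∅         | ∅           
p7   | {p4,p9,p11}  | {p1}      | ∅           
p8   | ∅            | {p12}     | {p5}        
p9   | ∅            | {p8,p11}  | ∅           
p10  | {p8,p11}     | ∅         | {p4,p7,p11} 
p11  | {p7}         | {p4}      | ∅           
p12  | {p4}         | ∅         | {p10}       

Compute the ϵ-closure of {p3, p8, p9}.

{p1, p2, p3, p4, p8, p9, p12}

Start with {p3, p8, p9}.
From p3 via ϵ: add p4, p12.
From p4 via ϵ: add p2.
From p2 via ϵ: add p1.
No new states can be added; the closed set is {p1, p2, p3, p4, p8, p9, p12}.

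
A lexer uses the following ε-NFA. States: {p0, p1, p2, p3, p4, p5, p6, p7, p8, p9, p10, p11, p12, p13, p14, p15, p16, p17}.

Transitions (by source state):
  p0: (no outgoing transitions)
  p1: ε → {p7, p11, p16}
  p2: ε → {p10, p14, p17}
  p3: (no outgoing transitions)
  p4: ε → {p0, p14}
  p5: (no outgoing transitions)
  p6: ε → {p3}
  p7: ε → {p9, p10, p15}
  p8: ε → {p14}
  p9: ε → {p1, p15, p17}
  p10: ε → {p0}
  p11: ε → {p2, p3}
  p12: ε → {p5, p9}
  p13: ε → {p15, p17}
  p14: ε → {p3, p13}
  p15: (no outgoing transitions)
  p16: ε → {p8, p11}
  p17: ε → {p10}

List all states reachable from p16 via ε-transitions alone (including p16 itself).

Start with {p16}.
From p16 via ε: add p8, p11.
From p8 via ε: add p14.
From p11 via ε: add p2, p3.
From p2 via ε: add p10, p17.
From p14 via ε: add p13.
From p10 via ε: add p0.
From p13 via ε: add p15.
No new states can be added; the closed set is {p0, p2, p3, p8, p10, p11, p13, p14, p15, p16, p17}.

{p0, p2, p3, p8, p10, p11, p13, p14, p15, p16, p17}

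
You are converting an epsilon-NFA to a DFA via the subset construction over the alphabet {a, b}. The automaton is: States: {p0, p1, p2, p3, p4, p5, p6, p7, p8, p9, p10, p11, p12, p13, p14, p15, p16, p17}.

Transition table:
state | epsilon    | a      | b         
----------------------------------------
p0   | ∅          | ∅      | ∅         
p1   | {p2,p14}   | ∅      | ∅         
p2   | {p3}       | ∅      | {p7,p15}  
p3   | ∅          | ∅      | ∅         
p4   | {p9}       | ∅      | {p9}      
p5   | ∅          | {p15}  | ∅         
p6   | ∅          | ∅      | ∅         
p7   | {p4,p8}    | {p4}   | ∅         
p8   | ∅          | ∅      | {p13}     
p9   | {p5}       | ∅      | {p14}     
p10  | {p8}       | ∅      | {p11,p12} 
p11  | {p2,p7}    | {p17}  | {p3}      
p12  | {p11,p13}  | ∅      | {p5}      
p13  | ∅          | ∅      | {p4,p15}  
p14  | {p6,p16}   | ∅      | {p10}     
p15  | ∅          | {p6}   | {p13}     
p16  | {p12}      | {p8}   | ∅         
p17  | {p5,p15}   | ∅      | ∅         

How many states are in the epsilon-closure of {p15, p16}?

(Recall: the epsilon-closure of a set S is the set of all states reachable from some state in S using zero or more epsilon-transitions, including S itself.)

12

Start with {p15, p16}.
From p16 via epsilon: add p12.
From p12 via epsilon: add p11, p13.
From p11 via epsilon: add p2, p7.
From p2 via epsilon: add p3.
From p7 via epsilon: add p4, p8.
From p4 via epsilon: add p9.
From p9 via epsilon: add p5.
epsilon-closure = {p2, p3, p4, p5, p7, p8, p9, p11, p12, p13, p15, p16}, which has 12 states.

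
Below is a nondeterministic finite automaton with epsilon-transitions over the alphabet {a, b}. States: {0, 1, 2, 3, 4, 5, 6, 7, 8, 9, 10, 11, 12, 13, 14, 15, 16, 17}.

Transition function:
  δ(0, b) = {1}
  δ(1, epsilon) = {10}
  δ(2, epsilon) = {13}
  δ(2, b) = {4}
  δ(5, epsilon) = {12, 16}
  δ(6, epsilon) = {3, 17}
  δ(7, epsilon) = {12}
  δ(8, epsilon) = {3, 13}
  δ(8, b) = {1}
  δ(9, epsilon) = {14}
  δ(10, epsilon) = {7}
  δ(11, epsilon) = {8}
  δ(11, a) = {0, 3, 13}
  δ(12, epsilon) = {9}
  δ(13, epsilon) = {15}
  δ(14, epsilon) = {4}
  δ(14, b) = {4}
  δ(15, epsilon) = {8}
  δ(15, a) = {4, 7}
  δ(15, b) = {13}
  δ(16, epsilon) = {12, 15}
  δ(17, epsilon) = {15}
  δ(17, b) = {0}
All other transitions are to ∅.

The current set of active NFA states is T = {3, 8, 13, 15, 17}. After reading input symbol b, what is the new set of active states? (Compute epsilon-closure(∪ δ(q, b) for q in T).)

8 on b → {1}.
15 on b → {13}.
17 on b → {0}.
No b-transition from 3, 13.
Union after reading b: {0, 1, 13}.
Now take the epsilon-closure:
From 1 via epsilon: add 10.
From 13 via epsilon: add 15.
From 10 via epsilon: add 7.
From 15 via epsilon: add 8.
From 7 via epsilon: add 12.
From 8 via epsilon: add 3.
From 12 via epsilon: add 9.
From 9 via epsilon: add 14.
From 14 via epsilon: add 4.
No new states can be added; the closed set is {0, 1, 3, 4, 7, 8, 9, 10, 12, 13, 14, 15}.

{0, 1, 3, 4, 7, 8, 9, 10, 12, 13, 14, 15}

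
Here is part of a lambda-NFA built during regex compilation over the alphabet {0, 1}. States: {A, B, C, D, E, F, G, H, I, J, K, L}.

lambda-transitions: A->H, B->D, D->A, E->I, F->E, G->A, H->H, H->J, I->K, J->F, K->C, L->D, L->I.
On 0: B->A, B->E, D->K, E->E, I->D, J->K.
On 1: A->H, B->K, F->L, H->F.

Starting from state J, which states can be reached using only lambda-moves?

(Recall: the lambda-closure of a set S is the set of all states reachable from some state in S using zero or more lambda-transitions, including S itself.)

{C, E, F, I, J, K}

Start with {J}.
From J via lambda: add F.
From F via lambda: add E.
From E via lambda: add I.
From I via lambda: add K.
From K via lambda: add C.
No new states can be added; the closed set is {C, E, F, I, J, K}.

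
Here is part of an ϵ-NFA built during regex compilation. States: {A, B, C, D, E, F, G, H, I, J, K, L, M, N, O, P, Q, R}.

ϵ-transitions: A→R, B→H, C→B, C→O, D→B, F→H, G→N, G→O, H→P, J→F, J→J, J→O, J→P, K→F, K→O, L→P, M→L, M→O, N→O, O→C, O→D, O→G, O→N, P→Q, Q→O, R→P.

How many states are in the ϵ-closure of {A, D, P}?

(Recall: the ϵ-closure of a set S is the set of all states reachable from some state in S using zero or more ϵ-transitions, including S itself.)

Start with {A, D, P}.
From A via ϵ: add R.
From D via ϵ: add B.
From P via ϵ: add Q.
From B via ϵ: add H.
From Q via ϵ: add O.
From O via ϵ: add C, G, N.
ϵ-closure = {A, B, C, D, G, H, N, O, P, Q, R}, which has 11 states.

11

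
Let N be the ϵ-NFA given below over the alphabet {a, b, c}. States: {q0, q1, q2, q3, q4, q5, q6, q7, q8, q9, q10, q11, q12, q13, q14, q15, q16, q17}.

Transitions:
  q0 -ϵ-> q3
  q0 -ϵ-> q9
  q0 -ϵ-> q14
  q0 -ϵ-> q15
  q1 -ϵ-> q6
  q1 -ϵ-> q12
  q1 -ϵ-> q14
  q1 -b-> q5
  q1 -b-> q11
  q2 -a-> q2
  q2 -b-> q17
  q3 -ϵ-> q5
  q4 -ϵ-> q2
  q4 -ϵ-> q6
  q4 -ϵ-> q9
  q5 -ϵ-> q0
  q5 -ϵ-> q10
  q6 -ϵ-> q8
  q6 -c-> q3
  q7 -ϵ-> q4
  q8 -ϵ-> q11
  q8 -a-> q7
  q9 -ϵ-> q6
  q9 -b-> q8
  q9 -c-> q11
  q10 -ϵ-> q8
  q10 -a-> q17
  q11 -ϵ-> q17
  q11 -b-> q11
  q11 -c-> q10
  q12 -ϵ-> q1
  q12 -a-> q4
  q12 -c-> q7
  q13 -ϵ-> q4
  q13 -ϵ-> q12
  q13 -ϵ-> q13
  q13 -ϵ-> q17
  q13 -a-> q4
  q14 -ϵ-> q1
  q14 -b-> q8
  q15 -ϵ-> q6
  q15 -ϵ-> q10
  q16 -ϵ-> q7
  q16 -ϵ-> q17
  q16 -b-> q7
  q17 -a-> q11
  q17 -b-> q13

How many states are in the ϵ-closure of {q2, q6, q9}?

6

Start with {q2, q6, q9}.
From q6 via ϵ: add q8.
From q8 via ϵ: add q11.
From q11 via ϵ: add q17.
ϵ-closure = {q2, q6, q8, q9, q11, q17}, which has 6 states.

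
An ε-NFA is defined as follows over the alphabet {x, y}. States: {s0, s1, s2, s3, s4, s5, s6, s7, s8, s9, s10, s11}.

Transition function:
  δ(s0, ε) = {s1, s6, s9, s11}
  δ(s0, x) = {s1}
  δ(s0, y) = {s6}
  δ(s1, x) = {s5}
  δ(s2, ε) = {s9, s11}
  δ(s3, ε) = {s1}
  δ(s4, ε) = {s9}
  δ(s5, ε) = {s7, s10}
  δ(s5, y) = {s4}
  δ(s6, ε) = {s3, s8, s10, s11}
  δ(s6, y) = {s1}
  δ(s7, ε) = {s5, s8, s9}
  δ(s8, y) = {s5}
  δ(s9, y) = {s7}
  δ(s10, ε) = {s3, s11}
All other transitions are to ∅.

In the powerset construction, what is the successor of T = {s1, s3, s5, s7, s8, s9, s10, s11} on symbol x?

{s1, s3, s5, s7, s8, s9, s10, s11}

s1 on x → {s5}.
No x-transition from s3, s5, s7, s8, s9, s10, s11.
Union after reading x: {s5}.
Now take the ε-closure:
From s5 via ε: add s7, s10.
From s7 via ε: add s8, s9.
From s10 via ε: add s3, s11.
From s3 via ε: add s1.
No new states can be added; the closed set is {s1, s3, s5, s7, s8, s9, s10, s11}.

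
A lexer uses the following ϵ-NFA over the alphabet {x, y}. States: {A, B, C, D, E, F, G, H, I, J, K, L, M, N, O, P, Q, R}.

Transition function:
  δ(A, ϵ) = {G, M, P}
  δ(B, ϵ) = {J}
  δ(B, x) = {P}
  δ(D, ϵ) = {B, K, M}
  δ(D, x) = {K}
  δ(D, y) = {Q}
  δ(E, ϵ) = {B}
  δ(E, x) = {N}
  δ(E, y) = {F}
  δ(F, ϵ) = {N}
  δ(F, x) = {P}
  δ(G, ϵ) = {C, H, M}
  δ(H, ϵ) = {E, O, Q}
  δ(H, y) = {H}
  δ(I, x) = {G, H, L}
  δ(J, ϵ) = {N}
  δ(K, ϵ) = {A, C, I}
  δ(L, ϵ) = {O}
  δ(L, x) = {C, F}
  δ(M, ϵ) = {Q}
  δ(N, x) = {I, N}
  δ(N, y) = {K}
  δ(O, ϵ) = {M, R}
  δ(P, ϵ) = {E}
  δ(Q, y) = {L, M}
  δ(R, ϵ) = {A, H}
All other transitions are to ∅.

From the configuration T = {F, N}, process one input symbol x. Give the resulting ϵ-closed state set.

{B, E, I, J, N, P}

F on x → {P}.
N on x → {I, N}.
Union after reading x: {I, N, P}.
Now take the ϵ-closure:
From P via ϵ: add E.
From E via ϵ: add B.
From B via ϵ: add J.
No new states can be added; the closed set is {B, E, I, J, N, P}.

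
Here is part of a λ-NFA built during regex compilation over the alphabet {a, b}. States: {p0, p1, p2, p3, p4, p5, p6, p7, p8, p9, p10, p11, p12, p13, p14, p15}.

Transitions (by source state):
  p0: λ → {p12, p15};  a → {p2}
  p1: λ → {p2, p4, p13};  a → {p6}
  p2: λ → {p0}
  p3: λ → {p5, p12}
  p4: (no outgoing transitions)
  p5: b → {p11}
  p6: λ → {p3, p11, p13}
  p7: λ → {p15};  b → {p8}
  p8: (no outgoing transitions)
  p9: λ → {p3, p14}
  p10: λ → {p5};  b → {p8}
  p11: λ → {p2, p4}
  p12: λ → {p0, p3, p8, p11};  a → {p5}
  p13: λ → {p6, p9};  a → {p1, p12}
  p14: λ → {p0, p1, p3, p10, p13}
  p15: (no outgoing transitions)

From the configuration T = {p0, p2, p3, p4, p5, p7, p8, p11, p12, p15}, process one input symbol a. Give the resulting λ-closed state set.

p0 on a → {p2}.
p12 on a → {p5}.
No a-transition from p2, p3, p4, p5, p7, p8, p11, p15.
Union after reading a: {p2, p5}.
Now take the λ-closure:
From p2 via λ: add p0.
From p0 via λ: add p12, p15.
From p12 via λ: add p3, p8, p11.
From p11 via λ: add p4.
No new states can be added; the closed set is {p0, p2, p3, p4, p5, p8, p11, p12, p15}.

{p0, p2, p3, p4, p5, p8, p11, p12, p15}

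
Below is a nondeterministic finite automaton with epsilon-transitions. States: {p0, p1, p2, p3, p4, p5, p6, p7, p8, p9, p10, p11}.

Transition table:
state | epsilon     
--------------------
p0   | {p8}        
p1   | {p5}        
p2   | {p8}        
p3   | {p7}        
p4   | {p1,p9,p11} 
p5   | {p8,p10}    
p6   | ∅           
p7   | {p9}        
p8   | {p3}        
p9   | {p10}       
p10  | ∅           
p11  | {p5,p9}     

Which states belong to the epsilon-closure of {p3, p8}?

Start with {p3, p8}.
From p3 via epsilon: add p7.
From p7 via epsilon: add p9.
From p9 via epsilon: add p10.
No new states can be added; the closed set is {p3, p7, p8, p9, p10}.

{p3, p7, p8, p9, p10}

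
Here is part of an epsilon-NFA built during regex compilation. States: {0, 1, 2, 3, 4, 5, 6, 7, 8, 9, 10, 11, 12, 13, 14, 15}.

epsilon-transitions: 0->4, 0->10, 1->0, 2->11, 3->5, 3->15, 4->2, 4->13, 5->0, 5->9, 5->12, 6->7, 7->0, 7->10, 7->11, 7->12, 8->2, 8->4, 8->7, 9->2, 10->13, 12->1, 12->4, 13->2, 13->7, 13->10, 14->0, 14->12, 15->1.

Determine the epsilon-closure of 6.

Start with {6}.
From 6 via epsilon: add 7.
From 7 via epsilon: add 0, 10, 11, 12.
From 0 via epsilon: add 4.
From 10 via epsilon: add 13.
From 12 via epsilon: add 1.
From 4 via epsilon: add 2.
No new states can be added; the closed set is {0, 1, 2, 4, 6, 7, 10, 11, 12, 13}.

{0, 1, 2, 4, 6, 7, 10, 11, 12, 13}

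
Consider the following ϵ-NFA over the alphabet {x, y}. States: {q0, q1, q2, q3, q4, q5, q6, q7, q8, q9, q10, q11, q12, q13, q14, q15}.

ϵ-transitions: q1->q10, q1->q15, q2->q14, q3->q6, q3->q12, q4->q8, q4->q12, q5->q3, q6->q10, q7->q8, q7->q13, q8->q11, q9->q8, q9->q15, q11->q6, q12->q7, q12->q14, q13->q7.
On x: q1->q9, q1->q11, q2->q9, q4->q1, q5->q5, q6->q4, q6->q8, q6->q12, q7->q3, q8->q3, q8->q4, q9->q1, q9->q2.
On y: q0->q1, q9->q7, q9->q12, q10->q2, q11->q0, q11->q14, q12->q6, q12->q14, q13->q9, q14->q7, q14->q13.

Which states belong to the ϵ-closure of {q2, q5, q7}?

Start with {q2, q5, q7}.
From q2 via ϵ: add q14.
From q5 via ϵ: add q3.
From q7 via ϵ: add q8, q13.
From q3 via ϵ: add q6, q12.
From q8 via ϵ: add q11.
From q6 via ϵ: add q10.
No new states can be added; the closed set is {q2, q3, q5, q6, q7, q8, q10, q11, q12, q13, q14}.

{q2, q3, q5, q6, q7, q8, q10, q11, q12, q13, q14}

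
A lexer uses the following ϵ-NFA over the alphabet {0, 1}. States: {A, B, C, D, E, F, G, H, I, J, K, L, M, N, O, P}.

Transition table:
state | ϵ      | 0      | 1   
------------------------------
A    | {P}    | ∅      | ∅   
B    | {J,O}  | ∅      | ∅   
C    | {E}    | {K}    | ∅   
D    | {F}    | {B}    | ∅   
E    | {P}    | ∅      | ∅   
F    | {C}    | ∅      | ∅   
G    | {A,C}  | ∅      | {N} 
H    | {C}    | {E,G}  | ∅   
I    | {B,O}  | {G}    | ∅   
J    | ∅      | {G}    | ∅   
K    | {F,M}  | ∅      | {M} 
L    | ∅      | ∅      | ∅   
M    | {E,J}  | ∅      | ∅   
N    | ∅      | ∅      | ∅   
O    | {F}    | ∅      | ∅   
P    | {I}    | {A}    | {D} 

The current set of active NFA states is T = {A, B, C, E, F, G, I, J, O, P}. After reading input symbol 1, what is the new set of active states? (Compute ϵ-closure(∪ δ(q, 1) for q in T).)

{B, C, D, E, F, I, J, N, O, P}

G on 1 → {N}.
P on 1 → {D}.
No 1-transition from A, B, C, E, F, I, J, O.
Union after reading 1: {D, N}.
Now take the ϵ-closure:
From D via ϵ: add F.
From F via ϵ: add C.
From C via ϵ: add E.
From E via ϵ: add P.
From P via ϵ: add I.
From I via ϵ: add B, O.
From B via ϵ: add J.
No new states can be added; the closed set is {B, C, D, E, F, I, J, N, O, P}.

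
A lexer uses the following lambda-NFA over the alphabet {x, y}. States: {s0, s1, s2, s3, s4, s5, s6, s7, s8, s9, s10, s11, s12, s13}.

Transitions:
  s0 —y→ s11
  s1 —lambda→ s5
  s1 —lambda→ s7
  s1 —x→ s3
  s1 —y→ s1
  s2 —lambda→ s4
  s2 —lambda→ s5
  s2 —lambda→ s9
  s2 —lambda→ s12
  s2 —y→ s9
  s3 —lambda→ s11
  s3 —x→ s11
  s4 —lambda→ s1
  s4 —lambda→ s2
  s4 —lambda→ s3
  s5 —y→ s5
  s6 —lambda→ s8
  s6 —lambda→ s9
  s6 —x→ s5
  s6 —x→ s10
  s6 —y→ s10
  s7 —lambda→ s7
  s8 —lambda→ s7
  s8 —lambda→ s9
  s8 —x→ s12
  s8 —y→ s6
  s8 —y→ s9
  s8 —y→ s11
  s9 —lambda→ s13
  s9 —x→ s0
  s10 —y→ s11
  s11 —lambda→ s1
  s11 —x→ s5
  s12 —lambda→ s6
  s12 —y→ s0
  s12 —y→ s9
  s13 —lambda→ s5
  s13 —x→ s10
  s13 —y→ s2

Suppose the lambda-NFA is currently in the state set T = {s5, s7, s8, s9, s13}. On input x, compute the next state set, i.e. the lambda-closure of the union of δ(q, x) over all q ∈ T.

{s0, s5, s6, s7, s8, s9, s10, s12, s13}

s8 on x → {s12}.
s9 on x → {s0}.
s13 on x → {s10}.
No x-transition from s5, s7.
Union after reading x: {s0, s10, s12}.
Now take the lambda-closure:
From s12 via lambda: add s6.
From s6 via lambda: add s8, s9.
From s8 via lambda: add s7.
From s9 via lambda: add s13.
From s13 via lambda: add s5.
No new states can be added; the closed set is {s0, s5, s6, s7, s8, s9, s10, s12, s13}.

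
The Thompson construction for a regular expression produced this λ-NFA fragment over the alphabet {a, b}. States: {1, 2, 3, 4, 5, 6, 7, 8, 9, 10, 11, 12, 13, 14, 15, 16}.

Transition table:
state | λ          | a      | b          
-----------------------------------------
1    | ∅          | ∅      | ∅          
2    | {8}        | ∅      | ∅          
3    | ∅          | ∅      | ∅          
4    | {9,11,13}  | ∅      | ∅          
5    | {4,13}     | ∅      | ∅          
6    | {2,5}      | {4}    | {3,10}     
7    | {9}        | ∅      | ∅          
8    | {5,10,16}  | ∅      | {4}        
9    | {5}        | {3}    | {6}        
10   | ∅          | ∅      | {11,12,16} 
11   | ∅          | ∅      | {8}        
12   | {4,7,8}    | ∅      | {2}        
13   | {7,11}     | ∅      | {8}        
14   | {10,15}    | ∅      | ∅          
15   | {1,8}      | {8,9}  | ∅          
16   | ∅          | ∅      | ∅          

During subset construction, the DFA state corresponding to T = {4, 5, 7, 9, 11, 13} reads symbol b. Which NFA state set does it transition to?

9 on b → {6}.
11 on b → {8}.
13 on b → {8}.
No b-transition from 4, 5, 7.
Union after reading b: {6, 8}.
Now take the λ-closure:
From 6 via λ: add 2, 5.
From 8 via λ: add 10, 16.
From 5 via λ: add 4, 13.
From 4 via λ: add 9, 11.
From 13 via λ: add 7.
No new states can be added; the closed set is {2, 4, 5, 6, 7, 8, 9, 10, 11, 13, 16}.

{2, 4, 5, 6, 7, 8, 9, 10, 11, 13, 16}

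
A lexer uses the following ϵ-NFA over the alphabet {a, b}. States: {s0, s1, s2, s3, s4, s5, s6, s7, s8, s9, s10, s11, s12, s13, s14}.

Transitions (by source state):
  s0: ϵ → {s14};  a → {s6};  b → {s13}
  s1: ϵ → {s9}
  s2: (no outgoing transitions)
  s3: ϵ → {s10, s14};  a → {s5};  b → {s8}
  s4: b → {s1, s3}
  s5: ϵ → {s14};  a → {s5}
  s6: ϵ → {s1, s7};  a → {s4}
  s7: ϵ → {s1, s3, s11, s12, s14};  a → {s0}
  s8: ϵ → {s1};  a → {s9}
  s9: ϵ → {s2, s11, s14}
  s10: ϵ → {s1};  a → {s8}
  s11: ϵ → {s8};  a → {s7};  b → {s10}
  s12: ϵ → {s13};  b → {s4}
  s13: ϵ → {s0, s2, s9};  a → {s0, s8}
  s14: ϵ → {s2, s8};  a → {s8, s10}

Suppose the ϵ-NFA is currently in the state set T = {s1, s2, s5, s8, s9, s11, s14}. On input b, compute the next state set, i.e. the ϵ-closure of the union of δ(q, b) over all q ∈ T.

s11 on b → {s10}.
No b-transition from s1, s2, s5, s8, s9, s14.
Union after reading b: {s10}.
Now take the ϵ-closure:
From s10 via ϵ: add s1.
From s1 via ϵ: add s9.
From s9 via ϵ: add s2, s11, s14.
From s11 via ϵ: add s8.
No new states can be added; the closed set is {s1, s2, s8, s9, s10, s11, s14}.

{s1, s2, s8, s9, s10, s11, s14}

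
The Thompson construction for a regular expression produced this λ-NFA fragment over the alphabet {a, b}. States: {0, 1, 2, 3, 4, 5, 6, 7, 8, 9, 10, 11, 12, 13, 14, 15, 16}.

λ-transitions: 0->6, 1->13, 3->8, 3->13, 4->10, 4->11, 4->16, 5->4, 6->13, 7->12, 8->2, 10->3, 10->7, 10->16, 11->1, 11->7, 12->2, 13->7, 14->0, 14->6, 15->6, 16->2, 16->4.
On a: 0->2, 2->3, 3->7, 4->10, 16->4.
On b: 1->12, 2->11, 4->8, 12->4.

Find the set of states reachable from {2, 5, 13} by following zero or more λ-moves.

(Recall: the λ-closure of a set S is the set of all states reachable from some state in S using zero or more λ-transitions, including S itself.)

{1, 2, 3, 4, 5, 7, 8, 10, 11, 12, 13, 16}

Start with {2, 5, 13}.
From 5 via λ: add 4.
From 13 via λ: add 7.
From 4 via λ: add 10, 11, 16.
From 7 via λ: add 12.
From 10 via λ: add 3.
From 11 via λ: add 1.
From 3 via λ: add 8.
No new states can be added; the closed set is {1, 2, 3, 4, 5, 7, 8, 10, 11, 12, 13, 16}.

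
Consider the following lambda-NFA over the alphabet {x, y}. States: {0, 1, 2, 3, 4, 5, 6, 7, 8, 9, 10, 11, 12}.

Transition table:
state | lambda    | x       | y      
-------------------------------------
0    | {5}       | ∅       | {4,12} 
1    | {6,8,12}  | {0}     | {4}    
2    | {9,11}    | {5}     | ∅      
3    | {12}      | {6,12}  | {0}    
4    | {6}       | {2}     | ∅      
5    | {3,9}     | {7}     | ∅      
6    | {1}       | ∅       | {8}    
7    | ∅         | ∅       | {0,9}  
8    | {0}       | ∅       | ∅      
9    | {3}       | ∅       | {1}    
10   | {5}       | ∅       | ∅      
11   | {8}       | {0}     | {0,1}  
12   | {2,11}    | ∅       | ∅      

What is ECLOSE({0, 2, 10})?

{0, 2, 3, 5, 8, 9, 10, 11, 12}

Start with {0, 2, 10}.
From 0 via lambda: add 5.
From 2 via lambda: add 9, 11.
From 5 via lambda: add 3.
From 11 via lambda: add 8.
From 3 via lambda: add 12.
No new states can be added; the closed set is {0, 2, 3, 5, 8, 9, 10, 11, 12}.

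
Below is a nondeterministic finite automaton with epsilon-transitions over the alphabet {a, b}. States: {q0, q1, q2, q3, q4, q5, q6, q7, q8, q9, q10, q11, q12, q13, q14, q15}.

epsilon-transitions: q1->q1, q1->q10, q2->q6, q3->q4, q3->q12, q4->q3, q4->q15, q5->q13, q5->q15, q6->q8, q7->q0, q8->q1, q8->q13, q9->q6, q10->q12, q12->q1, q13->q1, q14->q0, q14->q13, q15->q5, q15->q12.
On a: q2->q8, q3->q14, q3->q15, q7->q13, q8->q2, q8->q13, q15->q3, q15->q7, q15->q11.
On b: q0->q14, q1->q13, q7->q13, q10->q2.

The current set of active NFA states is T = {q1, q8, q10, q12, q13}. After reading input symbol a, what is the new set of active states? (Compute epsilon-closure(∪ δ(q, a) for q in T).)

q8 on a → {q2, q13}.
No a-transition from q1, q10, q12, q13.
Union after reading a: {q2, q13}.
Now take the epsilon-closure:
From q2 via epsilon: add q6.
From q13 via epsilon: add q1.
From q1 via epsilon: add q10.
From q6 via epsilon: add q8.
From q10 via epsilon: add q12.
No new states can be added; the closed set is {q1, q2, q6, q8, q10, q12, q13}.

{q1, q2, q6, q8, q10, q12, q13}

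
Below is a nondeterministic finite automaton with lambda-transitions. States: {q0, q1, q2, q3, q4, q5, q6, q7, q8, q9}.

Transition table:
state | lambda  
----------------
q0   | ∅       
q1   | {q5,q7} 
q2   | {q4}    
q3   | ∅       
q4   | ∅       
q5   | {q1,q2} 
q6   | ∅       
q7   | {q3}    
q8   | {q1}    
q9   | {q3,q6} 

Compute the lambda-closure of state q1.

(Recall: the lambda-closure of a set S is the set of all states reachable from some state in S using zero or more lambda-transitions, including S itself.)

{q1, q2, q3, q4, q5, q7}

Start with {q1}.
From q1 via lambda: add q5, q7.
From q5 via lambda: add q2.
From q7 via lambda: add q3.
From q2 via lambda: add q4.
No new states can be added; the closed set is {q1, q2, q3, q4, q5, q7}.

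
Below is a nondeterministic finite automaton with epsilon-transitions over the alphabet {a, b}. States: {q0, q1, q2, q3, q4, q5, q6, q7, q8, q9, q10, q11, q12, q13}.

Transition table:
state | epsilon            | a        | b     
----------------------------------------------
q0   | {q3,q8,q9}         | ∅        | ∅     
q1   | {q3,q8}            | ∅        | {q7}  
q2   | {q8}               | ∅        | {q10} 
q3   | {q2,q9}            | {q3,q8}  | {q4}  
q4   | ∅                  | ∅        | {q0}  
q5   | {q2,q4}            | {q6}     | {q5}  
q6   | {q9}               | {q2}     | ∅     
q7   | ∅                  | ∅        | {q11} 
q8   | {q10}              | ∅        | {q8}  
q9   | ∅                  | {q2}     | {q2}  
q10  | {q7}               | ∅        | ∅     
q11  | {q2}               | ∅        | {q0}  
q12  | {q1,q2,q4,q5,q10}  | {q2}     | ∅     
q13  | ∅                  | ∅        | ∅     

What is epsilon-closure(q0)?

{q0, q2, q3, q7, q8, q9, q10}

Start with {q0}.
From q0 via epsilon: add q3, q8, q9.
From q3 via epsilon: add q2.
From q8 via epsilon: add q10.
From q10 via epsilon: add q7.
No new states can be added; the closed set is {q0, q2, q3, q7, q8, q9, q10}.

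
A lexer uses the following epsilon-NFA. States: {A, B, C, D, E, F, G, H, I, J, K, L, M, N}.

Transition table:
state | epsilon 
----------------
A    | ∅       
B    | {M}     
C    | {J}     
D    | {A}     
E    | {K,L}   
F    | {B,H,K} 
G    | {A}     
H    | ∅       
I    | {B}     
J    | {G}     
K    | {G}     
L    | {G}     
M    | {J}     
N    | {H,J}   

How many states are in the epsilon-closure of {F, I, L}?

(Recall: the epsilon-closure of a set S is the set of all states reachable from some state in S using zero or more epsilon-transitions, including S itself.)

10

Start with {F, I, L}.
From F via epsilon: add B, H, K.
From L via epsilon: add G.
From B via epsilon: add M.
From G via epsilon: add A.
From M via epsilon: add J.
epsilon-closure = {A, B, F, G, H, I, J, K, L, M}, which has 10 states.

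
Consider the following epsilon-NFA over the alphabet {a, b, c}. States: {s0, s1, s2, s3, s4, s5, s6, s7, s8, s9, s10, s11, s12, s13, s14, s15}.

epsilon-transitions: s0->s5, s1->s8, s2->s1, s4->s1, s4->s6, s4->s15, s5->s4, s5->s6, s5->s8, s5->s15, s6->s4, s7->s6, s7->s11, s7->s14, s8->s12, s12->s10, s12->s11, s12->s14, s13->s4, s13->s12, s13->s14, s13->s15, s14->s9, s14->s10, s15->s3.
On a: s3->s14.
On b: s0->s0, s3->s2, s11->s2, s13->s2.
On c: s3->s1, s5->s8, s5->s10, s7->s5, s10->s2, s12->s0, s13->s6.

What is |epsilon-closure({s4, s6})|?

Start with {s4, s6}.
From s4 via epsilon: add s1, s15.
From s1 via epsilon: add s8.
From s15 via epsilon: add s3.
From s8 via epsilon: add s12.
From s12 via epsilon: add s10, s11, s14.
From s14 via epsilon: add s9.
epsilon-closure = {s1, s3, s4, s6, s8, s9, s10, s11, s12, s14, s15}, which has 11 states.

11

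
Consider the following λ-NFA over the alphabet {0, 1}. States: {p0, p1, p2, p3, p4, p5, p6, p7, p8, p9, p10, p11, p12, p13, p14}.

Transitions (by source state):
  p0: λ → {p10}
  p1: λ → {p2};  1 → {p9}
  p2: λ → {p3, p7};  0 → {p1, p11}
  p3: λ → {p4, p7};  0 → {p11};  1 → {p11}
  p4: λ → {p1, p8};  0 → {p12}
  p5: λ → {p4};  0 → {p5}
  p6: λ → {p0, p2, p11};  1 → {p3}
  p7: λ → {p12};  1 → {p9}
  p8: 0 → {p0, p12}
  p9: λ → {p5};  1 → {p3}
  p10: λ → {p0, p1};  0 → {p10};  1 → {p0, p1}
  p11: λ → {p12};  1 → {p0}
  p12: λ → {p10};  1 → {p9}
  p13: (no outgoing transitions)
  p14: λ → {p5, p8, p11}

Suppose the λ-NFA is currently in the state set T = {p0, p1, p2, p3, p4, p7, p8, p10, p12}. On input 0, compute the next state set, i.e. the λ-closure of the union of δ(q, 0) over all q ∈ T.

{p0, p1, p2, p3, p4, p7, p8, p10, p11, p12}

p2 on 0 → {p1, p11}.
p3 on 0 → {p11}.
p4 on 0 → {p12}.
p8 on 0 → {p0, p12}.
p10 on 0 → {p10}.
No 0-transition from p0, p1, p7, p12.
Union after reading 0: {p0, p1, p10, p11, p12}.
Now take the λ-closure:
From p1 via λ: add p2.
From p2 via λ: add p3, p7.
From p3 via λ: add p4.
From p4 via λ: add p8.
No new states can be added; the closed set is {p0, p1, p2, p3, p4, p7, p8, p10, p11, p12}.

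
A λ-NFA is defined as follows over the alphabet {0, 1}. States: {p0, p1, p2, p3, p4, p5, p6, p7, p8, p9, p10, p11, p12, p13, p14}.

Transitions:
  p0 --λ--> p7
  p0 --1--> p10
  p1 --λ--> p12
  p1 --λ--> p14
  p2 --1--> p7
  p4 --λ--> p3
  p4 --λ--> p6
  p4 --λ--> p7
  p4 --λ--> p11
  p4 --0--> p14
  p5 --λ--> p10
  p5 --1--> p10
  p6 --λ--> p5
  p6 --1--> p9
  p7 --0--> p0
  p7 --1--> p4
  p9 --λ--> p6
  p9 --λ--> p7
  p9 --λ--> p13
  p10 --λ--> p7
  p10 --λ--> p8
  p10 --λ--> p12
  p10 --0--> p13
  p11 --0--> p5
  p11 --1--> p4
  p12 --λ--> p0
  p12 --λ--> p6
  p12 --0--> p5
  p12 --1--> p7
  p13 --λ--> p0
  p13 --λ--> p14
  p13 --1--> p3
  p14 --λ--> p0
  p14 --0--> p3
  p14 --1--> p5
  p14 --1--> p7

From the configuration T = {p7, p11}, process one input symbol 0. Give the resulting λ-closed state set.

{p0, p5, p6, p7, p8, p10, p12}

p7 on 0 → {p0}.
p11 on 0 → {p5}.
Union after reading 0: {p0, p5}.
Now take the λ-closure:
From p0 via λ: add p7.
From p5 via λ: add p10.
From p10 via λ: add p8, p12.
From p12 via λ: add p6.
No new states can be added; the closed set is {p0, p5, p6, p7, p8, p10, p12}.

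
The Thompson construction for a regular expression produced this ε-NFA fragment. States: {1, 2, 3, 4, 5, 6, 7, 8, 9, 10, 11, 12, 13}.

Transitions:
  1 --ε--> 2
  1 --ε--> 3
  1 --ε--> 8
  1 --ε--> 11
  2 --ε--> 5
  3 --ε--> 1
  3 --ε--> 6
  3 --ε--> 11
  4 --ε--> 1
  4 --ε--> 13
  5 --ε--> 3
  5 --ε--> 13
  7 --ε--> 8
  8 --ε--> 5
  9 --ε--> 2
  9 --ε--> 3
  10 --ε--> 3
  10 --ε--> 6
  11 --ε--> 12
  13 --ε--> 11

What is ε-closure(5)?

{1, 2, 3, 5, 6, 8, 11, 12, 13}

Start with {5}.
From 5 via ε: add 3, 13.
From 3 via ε: add 1, 6, 11.
From 1 via ε: add 2, 8.
From 11 via ε: add 12.
No new states can be added; the closed set is {1, 2, 3, 5, 6, 8, 11, 12, 13}.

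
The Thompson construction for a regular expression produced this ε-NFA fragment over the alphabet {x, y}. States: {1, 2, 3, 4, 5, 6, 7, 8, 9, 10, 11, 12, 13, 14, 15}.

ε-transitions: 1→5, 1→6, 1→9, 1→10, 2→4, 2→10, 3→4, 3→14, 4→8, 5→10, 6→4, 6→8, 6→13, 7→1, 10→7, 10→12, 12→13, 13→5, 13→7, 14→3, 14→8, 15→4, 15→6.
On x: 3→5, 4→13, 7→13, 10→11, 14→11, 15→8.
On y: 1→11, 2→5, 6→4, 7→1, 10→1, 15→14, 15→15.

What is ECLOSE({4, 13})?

{1, 4, 5, 6, 7, 8, 9, 10, 12, 13}

Start with {4, 13}.
From 4 via ε: add 8.
From 13 via ε: add 5, 7.
From 5 via ε: add 10.
From 7 via ε: add 1.
From 1 via ε: add 6, 9.
From 10 via ε: add 12.
No new states can be added; the closed set is {1, 4, 5, 6, 7, 8, 9, 10, 12, 13}.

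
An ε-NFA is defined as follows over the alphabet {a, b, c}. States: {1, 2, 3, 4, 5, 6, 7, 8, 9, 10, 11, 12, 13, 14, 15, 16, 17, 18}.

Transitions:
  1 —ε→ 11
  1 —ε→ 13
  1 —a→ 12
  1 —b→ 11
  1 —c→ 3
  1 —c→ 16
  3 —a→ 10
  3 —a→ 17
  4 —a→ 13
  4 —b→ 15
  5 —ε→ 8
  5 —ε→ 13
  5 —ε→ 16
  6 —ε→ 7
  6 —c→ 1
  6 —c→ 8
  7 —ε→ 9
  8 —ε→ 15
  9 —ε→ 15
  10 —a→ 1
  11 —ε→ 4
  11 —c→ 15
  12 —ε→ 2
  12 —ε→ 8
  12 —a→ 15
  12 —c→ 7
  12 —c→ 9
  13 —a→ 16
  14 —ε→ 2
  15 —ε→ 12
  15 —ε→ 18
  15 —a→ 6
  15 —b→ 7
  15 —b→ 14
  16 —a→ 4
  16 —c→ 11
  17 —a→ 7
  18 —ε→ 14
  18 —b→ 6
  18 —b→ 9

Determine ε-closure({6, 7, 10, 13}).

{2, 6, 7, 8, 9, 10, 12, 13, 14, 15, 18}

Start with {6, 7, 10, 13}.
From 7 via ε: add 9.
From 9 via ε: add 15.
From 15 via ε: add 12, 18.
From 12 via ε: add 2, 8.
From 18 via ε: add 14.
No new states can be added; the closed set is {2, 6, 7, 8, 9, 10, 12, 13, 14, 15, 18}.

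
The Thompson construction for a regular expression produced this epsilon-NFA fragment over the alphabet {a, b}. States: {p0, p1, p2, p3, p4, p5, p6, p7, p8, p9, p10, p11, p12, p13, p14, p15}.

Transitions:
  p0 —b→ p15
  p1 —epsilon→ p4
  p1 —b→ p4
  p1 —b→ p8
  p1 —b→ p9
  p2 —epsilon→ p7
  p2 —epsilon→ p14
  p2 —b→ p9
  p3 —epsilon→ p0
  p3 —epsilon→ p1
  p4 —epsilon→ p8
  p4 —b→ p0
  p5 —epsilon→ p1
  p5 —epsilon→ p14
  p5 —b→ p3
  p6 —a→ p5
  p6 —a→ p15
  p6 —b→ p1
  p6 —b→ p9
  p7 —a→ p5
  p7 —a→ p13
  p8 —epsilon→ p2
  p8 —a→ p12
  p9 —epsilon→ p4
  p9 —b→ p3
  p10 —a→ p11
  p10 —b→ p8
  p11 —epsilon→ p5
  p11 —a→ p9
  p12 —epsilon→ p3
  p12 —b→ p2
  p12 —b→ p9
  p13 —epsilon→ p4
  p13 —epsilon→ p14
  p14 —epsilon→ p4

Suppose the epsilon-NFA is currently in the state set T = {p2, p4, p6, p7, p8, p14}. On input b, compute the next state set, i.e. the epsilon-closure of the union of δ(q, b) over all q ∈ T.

p2 on b → {p9}.
p4 on b → {p0}.
p6 on b → {p1, p9}.
No b-transition from p7, p8, p14.
Union after reading b: {p0, p1, p9}.
Now take the epsilon-closure:
From p1 via epsilon: add p4.
From p4 via epsilon: add p8.
From p8 via epsilon: add p2.
From p2 via epsilon: add p7, p14.
No new states can be added; the closed set is {p0, p1, p2, p4, p7, p8, p9, p14}.

{p0, p1, p2, p4, p7, p8, p9, p14}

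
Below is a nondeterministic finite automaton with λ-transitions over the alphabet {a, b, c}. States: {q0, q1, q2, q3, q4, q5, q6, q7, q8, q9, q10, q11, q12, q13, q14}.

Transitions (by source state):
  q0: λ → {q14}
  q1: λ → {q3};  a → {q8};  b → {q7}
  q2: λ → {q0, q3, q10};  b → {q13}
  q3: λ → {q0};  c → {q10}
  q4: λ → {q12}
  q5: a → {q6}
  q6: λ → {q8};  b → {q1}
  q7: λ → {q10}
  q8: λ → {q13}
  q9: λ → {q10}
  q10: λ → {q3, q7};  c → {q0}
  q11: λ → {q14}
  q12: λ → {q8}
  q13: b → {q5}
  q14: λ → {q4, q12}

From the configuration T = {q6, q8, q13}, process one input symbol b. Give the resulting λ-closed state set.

q6 on b → {q1}.
q13 on b → {q5}.
No b-transition from q8.
Union after reading b: {q1, q5}.
Now take the λ-closure:
From q1 via λ: add q3.
From q3 via λ: add q0.
From q0 via λ: add q14.
From q14 via λ: add q4, q12.
From q12 via λ: add q8.
From q8 via λ: add q13.
No new states can be added; the closed set is {q0, q1, q3, q4, q5, q8, q12, q13, q14}.

{q0, q1, q3, q4, q5, q8, q12, q13, q14}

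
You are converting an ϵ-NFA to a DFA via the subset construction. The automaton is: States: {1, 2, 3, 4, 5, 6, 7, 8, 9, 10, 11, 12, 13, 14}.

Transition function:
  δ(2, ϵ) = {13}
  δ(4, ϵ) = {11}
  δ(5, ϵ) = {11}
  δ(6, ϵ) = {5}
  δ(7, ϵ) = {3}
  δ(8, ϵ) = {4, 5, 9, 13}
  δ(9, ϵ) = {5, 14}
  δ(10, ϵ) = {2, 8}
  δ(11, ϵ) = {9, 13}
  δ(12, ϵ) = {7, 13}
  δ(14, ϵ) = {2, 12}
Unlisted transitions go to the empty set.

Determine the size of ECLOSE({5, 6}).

10

Start with {5, 6}.
From 5 via ϵ: add 11.
From 11 via ϵ: add 9, 13.
From 9 via ϵ: add 14.
From 14 via ϵ: add 2, 12.
From 12 via ϵ: add 7.
From 7 via ϵ: add 3.
ϵ-closure = {2, 3, 5, 6, 7, 9, 11, 12, 13, 14}, which has 10 states.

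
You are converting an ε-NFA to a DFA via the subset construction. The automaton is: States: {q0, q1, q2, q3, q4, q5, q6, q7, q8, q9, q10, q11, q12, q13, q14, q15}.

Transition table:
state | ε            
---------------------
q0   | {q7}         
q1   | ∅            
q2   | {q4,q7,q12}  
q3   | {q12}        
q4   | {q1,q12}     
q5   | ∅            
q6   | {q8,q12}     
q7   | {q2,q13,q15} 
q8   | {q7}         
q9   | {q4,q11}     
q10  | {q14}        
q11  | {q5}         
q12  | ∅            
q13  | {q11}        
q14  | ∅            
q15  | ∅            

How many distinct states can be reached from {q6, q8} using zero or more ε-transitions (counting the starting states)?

11

Start with {q6, q8}.
From q6 via ε: add q12.
From q8 via ε: add q7.
From q7 via ε: add q2, q13, q15.
From q2 via ε: add q4.
From q13 via ε: add q11.
From q4 via ε: add q1.
From q11 via ε: add q5.
ε-closure = {q1, q2, q4, q5, q6, q7, q8, q11, q12, q13, q15}, which has 11 states.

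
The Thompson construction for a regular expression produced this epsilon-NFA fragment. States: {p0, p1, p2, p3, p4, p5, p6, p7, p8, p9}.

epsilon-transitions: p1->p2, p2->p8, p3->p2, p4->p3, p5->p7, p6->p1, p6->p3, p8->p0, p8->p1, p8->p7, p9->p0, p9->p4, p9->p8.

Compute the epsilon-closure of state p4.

Start with {p4}.
From p4 via epsilon: add p3.
From p3 via epsilon: add p2.
From p2 via epsilon: add p8.
From p8 via epsilon: add p0, p1, p7.
No new states can be added; the closed set is {p0, p1, p2, p3, p4, p7, p8}.

{p0, p1, p2, p3, p4, p7, p8}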